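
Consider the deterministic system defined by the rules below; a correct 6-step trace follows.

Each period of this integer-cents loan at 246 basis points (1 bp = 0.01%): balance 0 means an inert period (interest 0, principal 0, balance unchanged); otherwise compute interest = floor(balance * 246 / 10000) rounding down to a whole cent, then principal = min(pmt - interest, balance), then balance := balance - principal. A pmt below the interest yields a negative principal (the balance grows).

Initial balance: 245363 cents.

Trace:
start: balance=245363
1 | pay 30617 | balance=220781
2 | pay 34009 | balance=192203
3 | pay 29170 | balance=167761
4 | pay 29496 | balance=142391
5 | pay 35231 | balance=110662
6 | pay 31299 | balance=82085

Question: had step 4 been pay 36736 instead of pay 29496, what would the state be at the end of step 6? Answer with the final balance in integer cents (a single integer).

74484

(re-executing from step 4 with the substitution; state before step 4: balance=167761)
4 | pay 36736 | balance=135151
5 | pay 35231 | balance=103244
6 | pay 31299 | balance=74484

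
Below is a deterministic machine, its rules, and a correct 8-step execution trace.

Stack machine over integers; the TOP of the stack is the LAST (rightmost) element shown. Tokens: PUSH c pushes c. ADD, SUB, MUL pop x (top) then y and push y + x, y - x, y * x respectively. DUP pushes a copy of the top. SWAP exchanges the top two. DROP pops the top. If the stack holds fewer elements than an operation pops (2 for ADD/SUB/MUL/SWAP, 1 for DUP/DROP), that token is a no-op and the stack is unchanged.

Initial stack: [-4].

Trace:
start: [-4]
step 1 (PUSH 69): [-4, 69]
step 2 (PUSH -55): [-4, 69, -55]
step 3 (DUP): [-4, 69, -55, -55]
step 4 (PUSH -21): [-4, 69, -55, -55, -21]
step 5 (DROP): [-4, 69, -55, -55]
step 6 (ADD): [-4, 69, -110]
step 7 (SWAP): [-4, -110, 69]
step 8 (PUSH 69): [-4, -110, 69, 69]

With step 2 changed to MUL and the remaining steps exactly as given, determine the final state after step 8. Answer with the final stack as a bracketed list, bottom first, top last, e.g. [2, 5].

(re-executing from step 2 with the substitution; state before step 2: [-4, 69])
step 2 (MUL): [-276]
step 3 (DUP): [-276, -276]
step 4 (PUSH -21): [-276, -276, -21]
step 5 (DROP): [-276, -276]
step 6 (ADD): [-552]
step 7 (SWAP): [-552]
step 8 (PUSH 69): [-552, 69]

[-552, 69]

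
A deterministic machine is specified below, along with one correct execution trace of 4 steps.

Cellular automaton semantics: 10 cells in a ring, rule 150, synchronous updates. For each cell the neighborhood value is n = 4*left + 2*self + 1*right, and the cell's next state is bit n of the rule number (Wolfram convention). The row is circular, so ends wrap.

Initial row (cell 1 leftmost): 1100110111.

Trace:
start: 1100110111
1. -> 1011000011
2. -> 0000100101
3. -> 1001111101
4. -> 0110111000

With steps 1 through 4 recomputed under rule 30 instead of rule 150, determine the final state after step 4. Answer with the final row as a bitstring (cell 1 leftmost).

(re-executing steps 1..4 under rule 30; state before step 1: 1100110111)
1. -> 0011100100
2. -> 0110011110
3. -> 1101110001
4. -> 0001001011

0001001011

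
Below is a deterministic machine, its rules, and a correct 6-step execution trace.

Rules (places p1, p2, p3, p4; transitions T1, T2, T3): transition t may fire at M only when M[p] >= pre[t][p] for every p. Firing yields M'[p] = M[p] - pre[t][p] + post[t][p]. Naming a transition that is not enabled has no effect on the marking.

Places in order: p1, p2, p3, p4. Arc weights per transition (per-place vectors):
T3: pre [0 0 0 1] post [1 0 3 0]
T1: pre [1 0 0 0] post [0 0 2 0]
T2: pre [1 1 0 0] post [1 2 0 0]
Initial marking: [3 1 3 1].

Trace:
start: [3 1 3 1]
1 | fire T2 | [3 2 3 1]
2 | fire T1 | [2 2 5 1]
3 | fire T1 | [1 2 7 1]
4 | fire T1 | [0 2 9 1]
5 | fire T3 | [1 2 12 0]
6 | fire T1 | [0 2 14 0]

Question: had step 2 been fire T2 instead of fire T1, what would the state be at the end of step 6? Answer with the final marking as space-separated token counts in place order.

(re-executing from step 2 with the substitution; state before step 2: [3 2 3 1])
2 | fire T2 | [3 3 3 1]
3 | fire T1 | [2 3 5 1]
4 | fire T1 | [1 3 7 1]
5 | fire T3 | [2 3 10 0]
6 | fire T1 | [1 3 12 0]

1 3 12 0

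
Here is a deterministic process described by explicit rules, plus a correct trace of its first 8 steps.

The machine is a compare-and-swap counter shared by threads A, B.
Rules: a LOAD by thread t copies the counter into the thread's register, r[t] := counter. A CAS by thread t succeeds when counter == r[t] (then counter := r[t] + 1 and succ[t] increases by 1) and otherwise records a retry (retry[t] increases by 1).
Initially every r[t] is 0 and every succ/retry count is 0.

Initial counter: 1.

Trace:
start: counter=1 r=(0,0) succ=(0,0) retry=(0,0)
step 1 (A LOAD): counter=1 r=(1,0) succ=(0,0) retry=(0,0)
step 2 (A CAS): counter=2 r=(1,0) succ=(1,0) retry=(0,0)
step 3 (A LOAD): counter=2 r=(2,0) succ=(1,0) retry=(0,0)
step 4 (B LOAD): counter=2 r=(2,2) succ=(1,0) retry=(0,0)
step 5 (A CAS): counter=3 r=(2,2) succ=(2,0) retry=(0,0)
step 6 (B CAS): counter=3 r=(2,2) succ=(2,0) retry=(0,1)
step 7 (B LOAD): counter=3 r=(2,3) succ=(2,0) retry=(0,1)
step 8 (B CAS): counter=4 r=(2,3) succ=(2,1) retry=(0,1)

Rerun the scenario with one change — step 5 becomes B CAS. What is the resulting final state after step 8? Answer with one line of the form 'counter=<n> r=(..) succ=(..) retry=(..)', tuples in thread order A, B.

counter=4 r=(2,3) succ=(1,2) retry=(0,1)

(re-executing from step 5 with the substitution; state before step 5: counter=2 r=(2,2) succ=(1,0) retry=(0,0))
step 5 (B CAS): counter=3 r=(2,2) succ=(1,1) retry=(0,0)
step 6 (B CAS): counter=3 r=(2,2) succ=(1,1) retry=(0,1)
step 7 (B LOAD): counter=3 r=(2,3) succ=(1,1) retry=(0,1)
step 8 (B CAS): counter=4 r=(2,3) succ=(1,2) retry=(0,1)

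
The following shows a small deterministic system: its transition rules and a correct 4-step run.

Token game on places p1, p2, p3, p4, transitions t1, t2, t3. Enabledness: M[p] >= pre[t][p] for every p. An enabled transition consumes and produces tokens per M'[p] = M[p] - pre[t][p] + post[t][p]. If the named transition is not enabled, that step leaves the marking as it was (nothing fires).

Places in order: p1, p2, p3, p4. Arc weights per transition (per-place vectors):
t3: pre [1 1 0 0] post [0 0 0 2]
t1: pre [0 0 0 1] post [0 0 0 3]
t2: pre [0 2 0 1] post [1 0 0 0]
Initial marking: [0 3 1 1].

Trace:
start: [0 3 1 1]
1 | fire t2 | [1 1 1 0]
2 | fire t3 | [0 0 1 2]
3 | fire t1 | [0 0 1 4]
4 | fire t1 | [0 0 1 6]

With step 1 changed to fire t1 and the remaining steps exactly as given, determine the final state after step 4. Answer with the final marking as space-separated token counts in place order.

0 3 1 7

(re-executing from step 1 with the substitution; state before step 1: [0 3 1 1])
1 | fire t1 | [0 3 1 3]
2 | fire t3 | [0 3 1 3]
3 | fire t1 | [0 3 1 5]
4 | fire t1 | [0 3 1 7]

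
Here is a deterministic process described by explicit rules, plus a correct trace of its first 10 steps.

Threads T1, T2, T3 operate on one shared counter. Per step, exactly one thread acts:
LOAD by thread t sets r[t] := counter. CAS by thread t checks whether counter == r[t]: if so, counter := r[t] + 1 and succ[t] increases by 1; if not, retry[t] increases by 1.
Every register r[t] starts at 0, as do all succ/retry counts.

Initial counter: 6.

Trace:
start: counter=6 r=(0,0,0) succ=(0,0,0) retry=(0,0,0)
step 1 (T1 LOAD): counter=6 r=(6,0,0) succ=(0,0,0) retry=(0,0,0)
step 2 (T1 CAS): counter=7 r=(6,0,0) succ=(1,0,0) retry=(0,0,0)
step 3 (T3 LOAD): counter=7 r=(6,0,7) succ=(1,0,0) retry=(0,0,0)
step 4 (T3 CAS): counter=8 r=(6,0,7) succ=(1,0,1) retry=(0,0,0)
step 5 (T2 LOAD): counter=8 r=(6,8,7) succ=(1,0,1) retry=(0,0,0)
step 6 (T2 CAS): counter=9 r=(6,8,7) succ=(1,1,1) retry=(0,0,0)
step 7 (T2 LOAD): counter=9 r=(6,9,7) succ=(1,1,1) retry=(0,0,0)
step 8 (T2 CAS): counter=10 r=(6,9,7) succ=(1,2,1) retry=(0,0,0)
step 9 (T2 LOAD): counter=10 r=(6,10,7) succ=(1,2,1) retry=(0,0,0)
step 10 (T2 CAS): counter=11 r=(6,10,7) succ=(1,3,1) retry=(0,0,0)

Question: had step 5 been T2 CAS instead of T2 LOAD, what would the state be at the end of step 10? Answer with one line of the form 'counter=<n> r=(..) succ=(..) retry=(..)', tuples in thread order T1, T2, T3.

counter=10 r=(6,9,7) succ=(1,2,1) retry=(0,2,0)

(re-executing from step 5 with the substitution; state before step 5: counter=8 r=(6,0,7) succ=(1,0,1) retry=(0,0,0))
step 5 (T2 CAS): counter=8 r=(6,0,7) succ=(1,0,1) retry=(0,1,0)
step 6 (T2 CAS): counter=8 r=(6,0,7) succ=(1,0,1) retry=(0,2,0)
step 7 (T2 LOAD): counter=8 r=(6,8,7) succ=(1,0,1) retry=(0,2,0)
step 8 (T2 CAS): counter=9 r=(6,8,7) succ=(1,1,1) retry=(0,2,0)
step 9 (T2 LOAD): counter=9 r=(6,9,7) succ=(1,1,1) retry=(0,2,0)
step 10 (T2 CAS): counter=10 r=(6,9,7) succ=(1,2,1) retry=(0,2,0)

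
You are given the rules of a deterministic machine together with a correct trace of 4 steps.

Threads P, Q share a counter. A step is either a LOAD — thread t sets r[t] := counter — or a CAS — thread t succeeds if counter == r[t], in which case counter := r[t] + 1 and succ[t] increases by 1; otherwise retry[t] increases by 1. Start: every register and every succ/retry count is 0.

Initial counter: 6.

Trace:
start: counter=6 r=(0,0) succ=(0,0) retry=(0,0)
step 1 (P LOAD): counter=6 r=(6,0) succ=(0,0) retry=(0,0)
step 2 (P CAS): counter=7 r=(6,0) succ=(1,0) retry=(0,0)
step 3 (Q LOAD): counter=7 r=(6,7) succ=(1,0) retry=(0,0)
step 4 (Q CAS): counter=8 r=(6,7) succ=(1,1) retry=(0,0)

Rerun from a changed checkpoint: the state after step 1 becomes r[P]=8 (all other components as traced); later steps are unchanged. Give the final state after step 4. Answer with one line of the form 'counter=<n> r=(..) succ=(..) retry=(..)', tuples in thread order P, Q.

counter=7 r=(8,6) succ=(0,1) retry=(1,0)

state after step 1 := counter=6 r=(8,0) succ=(0,0) retry=(0,0)
step 2 (P CAS): counter=6 r=(8,0) succ=(0,0) retry=(1,0)
step 3 (Q LOAD): counter=6 r=(8,6) succ=(0,0) retry=(1,0)
step 4 (Q CAS): counter=7 r=(8,6) succ=(0,1) retry=(1,0)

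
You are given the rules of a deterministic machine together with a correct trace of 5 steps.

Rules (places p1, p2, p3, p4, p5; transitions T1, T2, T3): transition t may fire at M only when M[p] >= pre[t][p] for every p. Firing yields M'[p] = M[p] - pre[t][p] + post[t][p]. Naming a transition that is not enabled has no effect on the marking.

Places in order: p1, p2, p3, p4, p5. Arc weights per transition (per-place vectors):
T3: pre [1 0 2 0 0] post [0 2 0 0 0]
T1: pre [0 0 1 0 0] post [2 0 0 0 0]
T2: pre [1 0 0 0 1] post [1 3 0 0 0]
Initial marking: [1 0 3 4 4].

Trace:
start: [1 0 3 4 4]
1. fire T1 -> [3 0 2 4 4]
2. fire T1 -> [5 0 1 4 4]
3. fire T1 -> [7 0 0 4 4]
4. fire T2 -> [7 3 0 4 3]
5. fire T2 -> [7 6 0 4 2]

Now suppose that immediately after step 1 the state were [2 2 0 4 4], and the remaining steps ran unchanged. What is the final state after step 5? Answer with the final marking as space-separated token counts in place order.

2 8 0 4 2

state after step 1 := [2 2 0 4 4]
2. fire T1 -> [2 2 0 4 4]
3. fire T1 -> [2 2 0 4 4]
4. fire T2 -> [2 5 0 4 3]
5. fire T2 -> [2 8 0 4 2]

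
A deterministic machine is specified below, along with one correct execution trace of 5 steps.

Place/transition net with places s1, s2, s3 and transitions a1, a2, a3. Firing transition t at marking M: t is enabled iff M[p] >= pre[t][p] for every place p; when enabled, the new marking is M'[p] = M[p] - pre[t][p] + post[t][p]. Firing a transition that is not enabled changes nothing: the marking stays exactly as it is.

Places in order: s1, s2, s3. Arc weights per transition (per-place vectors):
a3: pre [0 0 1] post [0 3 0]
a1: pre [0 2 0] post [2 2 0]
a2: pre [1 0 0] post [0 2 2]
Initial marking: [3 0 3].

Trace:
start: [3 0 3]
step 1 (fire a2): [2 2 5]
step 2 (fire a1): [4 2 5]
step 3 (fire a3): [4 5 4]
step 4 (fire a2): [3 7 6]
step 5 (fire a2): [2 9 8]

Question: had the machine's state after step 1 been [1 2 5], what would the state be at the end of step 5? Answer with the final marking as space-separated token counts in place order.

1 9 8

state after step 1 := [1 2 5]
step 2 (fire a1): [3 2 5]
step 3 (fire a3): [3 5 4]
step 4 (fire a2): [2 7 6]
step 5 (fire a2): [1 9 8]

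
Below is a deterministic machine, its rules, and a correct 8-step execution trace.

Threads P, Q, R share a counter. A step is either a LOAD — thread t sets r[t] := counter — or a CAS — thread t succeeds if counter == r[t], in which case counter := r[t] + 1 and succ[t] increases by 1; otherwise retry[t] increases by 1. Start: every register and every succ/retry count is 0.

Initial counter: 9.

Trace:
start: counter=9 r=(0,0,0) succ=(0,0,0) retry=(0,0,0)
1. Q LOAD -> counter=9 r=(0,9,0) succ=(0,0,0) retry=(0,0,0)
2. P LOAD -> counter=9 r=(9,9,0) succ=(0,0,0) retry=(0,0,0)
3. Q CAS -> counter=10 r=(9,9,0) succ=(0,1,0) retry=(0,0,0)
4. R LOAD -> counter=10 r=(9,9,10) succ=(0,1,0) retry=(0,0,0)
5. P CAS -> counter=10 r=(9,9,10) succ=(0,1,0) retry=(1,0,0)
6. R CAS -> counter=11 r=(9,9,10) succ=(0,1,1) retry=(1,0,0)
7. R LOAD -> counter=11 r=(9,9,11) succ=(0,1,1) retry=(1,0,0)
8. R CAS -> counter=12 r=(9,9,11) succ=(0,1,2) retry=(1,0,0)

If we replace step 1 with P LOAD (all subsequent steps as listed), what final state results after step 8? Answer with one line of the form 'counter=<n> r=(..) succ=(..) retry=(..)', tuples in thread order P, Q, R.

counter=11 r=(9,0,10) succ=(1,0,1) retry=(0,1,1)

(re-executing from step 1 with the substitution; state before step 1: counter=9 r=(0,0,0) succ=(0,0,0) retry=(0,0,0))
1. P LOAD -> counter=9 r=(9,0,0) succ=(0,0,0) retry=(0,0,0)
2. P LOAD -> counter=9 r=(9,0,0) succ=(0,0,0) retry=(0,0,0)
3. Q CAS -> counter=9 r=(9,0,0) succ=(0,0,0) retry=(0,1,0)
4. R LOAD -> counter=9 r=(9,0,9) succ=(0,0,0) retry=(0,1,0)
5. P CAS -> counter=10 r=(9,0,9) succ=(1,0,0) retry=(0,1,0)
6. R CAS -> counter=10 r=(9,0,9) succ=(1,0,0) retry=(0,1,1)
7. R LOAD -> counter=10 r=(9,0,10) succ=(1,0,0) retry=(0,1,1)
8. R CAS -> counter=11 r=(9,0,10) succ=(1,0,1) retry=(0,1,1)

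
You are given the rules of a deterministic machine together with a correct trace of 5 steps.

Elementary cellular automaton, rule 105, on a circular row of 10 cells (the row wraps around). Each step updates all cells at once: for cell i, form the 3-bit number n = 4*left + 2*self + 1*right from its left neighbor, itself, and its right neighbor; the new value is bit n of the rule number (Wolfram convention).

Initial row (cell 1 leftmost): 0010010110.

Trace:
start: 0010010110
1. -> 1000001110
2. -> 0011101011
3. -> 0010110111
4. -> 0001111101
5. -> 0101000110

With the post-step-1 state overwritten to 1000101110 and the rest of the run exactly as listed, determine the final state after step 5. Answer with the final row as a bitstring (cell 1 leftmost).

1101100100

state after step 1 := 1000101110
2. -> 0010011011
3. -> 0000011111
4. -> 0111010001
5. -> 1101100100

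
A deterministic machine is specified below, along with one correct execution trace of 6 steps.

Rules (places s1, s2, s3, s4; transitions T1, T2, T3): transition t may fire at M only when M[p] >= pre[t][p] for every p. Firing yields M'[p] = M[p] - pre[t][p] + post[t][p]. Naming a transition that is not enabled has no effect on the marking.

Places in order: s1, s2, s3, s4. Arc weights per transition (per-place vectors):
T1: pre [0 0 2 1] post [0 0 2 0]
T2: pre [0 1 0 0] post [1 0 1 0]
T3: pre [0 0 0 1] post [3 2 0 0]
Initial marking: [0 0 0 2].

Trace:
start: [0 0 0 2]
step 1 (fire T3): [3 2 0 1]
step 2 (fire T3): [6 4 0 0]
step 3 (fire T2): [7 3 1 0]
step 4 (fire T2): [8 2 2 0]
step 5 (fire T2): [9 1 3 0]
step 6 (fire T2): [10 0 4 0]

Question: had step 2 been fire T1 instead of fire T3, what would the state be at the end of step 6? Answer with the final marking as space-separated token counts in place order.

5 0 2 1

(re-executing from step 2 with the substitution; state before step 2: [3 2 0 1])
step 2 (fire T1): [3 2 0 1]
step 3 (fire T2): [4 1 1 1]
step 4 (fire T2): [5 0 2 1]
step 5 (fire T2): [5 0 2 1]
step 6 (fire T2): [5 0 2 1]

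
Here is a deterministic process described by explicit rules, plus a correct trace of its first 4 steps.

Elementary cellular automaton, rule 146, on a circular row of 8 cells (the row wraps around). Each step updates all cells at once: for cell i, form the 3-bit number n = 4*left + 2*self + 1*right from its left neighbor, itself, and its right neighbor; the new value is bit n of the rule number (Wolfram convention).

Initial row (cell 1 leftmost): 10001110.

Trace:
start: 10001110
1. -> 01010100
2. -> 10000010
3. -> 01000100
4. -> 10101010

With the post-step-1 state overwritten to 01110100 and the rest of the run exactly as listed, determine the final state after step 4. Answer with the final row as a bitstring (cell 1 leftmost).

00100010

state after step 1 := 01110100
2. -> 10100010
3. -> 00010100
4. -> 00100010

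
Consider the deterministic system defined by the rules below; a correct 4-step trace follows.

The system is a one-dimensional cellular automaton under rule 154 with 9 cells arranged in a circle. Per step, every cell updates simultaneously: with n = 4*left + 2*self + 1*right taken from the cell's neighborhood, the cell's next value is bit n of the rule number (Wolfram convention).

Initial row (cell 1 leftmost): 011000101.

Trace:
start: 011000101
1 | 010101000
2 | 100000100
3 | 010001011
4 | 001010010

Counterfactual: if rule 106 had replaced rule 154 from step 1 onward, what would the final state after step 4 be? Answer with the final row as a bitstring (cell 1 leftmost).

011010110

(re-executing steps 1..4 under rule 106; state before step 1: 011000101)
1 | 111001010
2 | 101010101
3 | 110101011
4 | 011010110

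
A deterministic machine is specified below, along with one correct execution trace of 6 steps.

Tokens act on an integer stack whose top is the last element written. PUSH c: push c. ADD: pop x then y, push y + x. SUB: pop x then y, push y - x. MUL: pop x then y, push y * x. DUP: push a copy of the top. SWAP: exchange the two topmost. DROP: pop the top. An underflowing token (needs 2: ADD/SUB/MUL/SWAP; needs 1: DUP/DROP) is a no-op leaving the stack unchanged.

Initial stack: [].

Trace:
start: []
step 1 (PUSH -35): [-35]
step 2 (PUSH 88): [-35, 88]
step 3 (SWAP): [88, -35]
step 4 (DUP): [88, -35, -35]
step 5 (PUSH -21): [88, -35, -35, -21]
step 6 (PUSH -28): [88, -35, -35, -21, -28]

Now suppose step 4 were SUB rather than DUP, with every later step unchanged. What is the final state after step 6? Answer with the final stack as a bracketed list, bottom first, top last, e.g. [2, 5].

(re-executing from step 4 with the substitution; state before step 4: [88, -35])
step 4 (SUB): [123]
step 5 (PUSH -21): [123, -21]
step 6 (PUSH -28): [123, -21, -28]

[123, -21, -28]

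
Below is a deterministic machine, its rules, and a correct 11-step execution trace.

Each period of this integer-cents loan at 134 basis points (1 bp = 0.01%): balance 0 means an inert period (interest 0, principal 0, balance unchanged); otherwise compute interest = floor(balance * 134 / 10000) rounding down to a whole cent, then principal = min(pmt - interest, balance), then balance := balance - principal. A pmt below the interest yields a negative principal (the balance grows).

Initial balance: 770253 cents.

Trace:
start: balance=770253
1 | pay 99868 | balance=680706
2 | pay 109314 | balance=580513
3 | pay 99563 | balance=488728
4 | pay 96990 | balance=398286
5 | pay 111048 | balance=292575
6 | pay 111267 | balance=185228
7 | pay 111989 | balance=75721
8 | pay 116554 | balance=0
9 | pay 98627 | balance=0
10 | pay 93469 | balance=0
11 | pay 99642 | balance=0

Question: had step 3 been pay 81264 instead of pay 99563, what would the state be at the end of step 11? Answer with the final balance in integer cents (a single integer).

(re-executing from step 3 with the substitution; state before step 3: balance=580513)
3 | pay 81264 | balance=507027
4 | pay 96990 | balance=416831
5 | pay 111048 | balance=311368
6 | pay 111267 | balance=204273
7 | pay 111989 | balance=95021
8 | pay 116554 | balance=0
9 | pay 98627 | balance=0
10 | pay 93469 | balance=0
11 | pay 99642 | balance=0

0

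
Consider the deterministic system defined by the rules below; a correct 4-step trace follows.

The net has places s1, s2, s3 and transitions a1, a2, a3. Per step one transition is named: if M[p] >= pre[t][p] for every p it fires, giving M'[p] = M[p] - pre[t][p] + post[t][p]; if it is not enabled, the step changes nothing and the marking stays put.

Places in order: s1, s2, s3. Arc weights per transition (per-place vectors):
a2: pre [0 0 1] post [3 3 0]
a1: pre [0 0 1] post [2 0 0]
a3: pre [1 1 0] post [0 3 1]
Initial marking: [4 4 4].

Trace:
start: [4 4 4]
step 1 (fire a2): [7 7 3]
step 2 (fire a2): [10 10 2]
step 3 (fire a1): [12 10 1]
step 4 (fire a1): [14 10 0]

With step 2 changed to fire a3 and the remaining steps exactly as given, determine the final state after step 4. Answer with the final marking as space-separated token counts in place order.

10 9 2

(re-executing from step 2 with the substitution; state before step 2: [7 7 3])
step 2 (fire a3): [6 9 4]
step 3 (fire a1): [8 9 3]
step 4 (fire a1): [10 9 2]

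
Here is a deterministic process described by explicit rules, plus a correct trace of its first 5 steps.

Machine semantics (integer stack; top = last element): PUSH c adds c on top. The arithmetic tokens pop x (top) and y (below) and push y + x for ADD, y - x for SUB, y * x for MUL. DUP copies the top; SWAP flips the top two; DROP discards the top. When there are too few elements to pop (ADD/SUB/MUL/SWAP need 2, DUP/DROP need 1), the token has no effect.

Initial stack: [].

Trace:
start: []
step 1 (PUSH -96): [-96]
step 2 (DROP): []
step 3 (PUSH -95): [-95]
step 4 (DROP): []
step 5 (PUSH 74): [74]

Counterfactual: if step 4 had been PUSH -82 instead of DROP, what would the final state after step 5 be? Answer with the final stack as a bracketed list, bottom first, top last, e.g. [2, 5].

[-95, -82, 74]

(re-executing from step 4 with the substitution; state before step 4: [-95])
step 4 (PUSH -82): [-95, -82]
step 5 (PUSH 74): [-95, -82, 74]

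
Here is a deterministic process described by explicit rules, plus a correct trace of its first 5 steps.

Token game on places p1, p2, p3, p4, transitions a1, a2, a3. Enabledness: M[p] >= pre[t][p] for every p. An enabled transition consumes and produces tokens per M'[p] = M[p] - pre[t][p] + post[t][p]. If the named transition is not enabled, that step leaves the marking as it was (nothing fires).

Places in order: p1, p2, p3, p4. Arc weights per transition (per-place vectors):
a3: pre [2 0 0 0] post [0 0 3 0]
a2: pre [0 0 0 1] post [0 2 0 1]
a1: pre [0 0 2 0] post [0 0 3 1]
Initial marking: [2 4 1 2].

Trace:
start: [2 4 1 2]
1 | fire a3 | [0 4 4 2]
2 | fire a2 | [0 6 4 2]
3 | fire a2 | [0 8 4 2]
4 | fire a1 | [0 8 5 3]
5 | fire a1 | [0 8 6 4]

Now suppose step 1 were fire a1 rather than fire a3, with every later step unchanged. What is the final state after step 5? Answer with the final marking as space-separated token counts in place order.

2 8 1 2

(re-executing from step 1 with the substitution; state before step 1: [2 4 1 2])
1 | fire a1 | [2 4 1 2]
2 | fire a2 | [2 6 1 2]
3 | fire a2 | [2 8 1 2]
4 | fire a1 | [2 8 1 2]
5 | fire a1 | [2 8 1 2]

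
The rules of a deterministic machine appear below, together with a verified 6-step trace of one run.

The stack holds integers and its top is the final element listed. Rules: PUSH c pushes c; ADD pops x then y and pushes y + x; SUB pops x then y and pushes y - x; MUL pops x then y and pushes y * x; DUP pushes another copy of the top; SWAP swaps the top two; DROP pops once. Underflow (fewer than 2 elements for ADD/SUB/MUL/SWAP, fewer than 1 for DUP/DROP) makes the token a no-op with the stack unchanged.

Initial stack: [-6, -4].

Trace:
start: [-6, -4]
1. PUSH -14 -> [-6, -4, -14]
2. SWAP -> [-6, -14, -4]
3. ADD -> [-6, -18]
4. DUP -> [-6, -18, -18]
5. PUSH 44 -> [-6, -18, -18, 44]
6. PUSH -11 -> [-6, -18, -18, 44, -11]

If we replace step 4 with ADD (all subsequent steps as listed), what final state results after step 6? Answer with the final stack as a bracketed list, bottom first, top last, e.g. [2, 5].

[-24, 44, -11]

(re-executing from step 4 with the substitution; state before step 4: [-6, -18])
4. ADD -> [-24]
5. PUSH 44 -> [-24, 44]
6. PUSH -11 -> [-24, 44, -11]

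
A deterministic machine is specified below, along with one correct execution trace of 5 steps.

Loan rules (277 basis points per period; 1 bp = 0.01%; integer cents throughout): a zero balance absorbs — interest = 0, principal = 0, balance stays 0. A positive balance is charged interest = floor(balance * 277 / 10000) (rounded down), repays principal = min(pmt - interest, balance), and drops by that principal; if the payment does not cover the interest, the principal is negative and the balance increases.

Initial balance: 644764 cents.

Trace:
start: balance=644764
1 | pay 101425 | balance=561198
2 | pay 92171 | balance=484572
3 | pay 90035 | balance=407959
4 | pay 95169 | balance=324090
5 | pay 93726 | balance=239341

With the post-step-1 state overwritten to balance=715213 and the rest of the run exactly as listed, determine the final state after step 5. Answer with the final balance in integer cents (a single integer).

state after step 1 := balance=715213
2 | pay 92171 | balance=642853
3 | pay 90035 | balance=570625
4 | pay 95169 | balance=491262
5 | pay 93726 | balance=411143

411143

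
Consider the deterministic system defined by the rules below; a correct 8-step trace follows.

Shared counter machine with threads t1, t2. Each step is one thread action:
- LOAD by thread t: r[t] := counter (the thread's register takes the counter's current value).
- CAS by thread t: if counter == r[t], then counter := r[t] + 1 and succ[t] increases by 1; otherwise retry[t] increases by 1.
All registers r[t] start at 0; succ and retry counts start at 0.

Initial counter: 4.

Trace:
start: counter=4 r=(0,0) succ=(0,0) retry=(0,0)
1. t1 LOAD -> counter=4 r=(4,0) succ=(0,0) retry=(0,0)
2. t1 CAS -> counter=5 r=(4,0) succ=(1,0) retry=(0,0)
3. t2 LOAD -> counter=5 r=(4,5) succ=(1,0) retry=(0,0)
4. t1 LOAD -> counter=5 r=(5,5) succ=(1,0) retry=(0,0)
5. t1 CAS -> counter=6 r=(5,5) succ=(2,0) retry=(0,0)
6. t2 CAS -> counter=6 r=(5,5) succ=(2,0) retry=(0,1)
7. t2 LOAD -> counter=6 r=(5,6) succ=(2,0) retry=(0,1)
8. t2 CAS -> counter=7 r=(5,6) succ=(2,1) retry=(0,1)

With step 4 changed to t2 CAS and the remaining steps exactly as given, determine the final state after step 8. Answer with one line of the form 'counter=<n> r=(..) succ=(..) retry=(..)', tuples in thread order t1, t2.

(re-executing from step 4 with the substitution; state before step 4: counter=5 r=(4,5) succ=(1,0) retry=(0,0))
4. t2 CAS -> counter=6 r=(4,5) succ=(1,1) retry=(0,0)
5. t1 CAS -> counter=6 r=(4,5) succ=(1,1) retry=(1,0)
6. t2 CAS -> counter=6 r=(4,5) succ=(1,1) retry=(1,1)
7. t2 LOAD -> counter=6 r=(4,6) succ=(1,1) retry=(1,1)
8. t2 CAS -> counter=7 r=(4,6) succ=(1,2) retry=(1,1)

counter=7 r=(4,6) succ=(1,2) retry=(1,1)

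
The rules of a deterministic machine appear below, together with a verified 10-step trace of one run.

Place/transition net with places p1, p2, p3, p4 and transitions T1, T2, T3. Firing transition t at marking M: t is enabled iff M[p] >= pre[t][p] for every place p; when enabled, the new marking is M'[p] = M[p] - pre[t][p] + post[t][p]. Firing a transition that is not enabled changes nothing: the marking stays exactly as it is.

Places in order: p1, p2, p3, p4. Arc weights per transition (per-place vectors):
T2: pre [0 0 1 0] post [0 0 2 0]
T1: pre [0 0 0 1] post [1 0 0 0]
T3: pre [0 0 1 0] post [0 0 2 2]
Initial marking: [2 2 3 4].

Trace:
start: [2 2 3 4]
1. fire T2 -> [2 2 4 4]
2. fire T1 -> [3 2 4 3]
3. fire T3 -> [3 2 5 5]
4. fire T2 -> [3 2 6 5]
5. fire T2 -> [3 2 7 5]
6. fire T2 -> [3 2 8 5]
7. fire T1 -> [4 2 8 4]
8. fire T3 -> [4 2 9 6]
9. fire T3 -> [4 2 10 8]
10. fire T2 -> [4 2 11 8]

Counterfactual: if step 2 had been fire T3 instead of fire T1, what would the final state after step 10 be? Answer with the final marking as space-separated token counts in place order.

3 2 12 11

(re-executing from step 2 with the substitution; state before step 2: [2 2 4 4])
2. fire T3 -> [2 2 5 6]
3. fire T3 -> [2 2 6 8]
4. fire T2 -> [2 2 7 8]
5. fire T2 -> [2 2 8 8]
6. fire T2 -> [2 2 9 8]
7. fire T1 -> [3 2 9 7]
8. fire T3 -> [3 2 10 9]
9. fire T3 -> [3 2 11 11]
10. fire T2 -> [3 2 12 11]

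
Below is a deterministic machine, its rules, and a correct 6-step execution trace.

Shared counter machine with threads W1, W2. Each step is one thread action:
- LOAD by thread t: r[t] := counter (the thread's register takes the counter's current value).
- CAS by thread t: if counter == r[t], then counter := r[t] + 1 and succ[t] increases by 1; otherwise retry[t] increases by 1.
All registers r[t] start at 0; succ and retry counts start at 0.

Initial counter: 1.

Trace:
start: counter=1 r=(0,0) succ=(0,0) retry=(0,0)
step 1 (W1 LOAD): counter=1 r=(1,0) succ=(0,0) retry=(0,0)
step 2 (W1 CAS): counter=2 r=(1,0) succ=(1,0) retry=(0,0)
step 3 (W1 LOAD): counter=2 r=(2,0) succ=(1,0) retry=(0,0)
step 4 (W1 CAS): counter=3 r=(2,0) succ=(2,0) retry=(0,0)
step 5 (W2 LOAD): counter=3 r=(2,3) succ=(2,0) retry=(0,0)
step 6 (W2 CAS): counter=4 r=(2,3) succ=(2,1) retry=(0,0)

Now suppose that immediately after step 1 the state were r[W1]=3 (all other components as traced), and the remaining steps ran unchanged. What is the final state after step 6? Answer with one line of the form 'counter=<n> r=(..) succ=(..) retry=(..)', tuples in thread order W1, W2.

counter=3 r=(1,2) succ=(1,1) retry=(1,0)

state after step 1 := counter=1 r=(3,0) succ=(0,0) retry=(0,0)
step 2 (W1 CAS): counter=1 r=(3,0) succ=(0,0) retry=(1,0)
step 3 (W1 LOAD): counter=1 r=(1,0) succ=(0,0) retry=(1,0)
step 4 (W1 CAS): counter=2 r=(1,0) succ=(1,0) retry=(1,0)
step 5 (W2 LOAD): counter=2 r=(1,2) succ=(1,0) retry=(1,0)
step 6 (W2 CAS): counter=3 r=(1,2) succ=(1,1) retry=(1,0)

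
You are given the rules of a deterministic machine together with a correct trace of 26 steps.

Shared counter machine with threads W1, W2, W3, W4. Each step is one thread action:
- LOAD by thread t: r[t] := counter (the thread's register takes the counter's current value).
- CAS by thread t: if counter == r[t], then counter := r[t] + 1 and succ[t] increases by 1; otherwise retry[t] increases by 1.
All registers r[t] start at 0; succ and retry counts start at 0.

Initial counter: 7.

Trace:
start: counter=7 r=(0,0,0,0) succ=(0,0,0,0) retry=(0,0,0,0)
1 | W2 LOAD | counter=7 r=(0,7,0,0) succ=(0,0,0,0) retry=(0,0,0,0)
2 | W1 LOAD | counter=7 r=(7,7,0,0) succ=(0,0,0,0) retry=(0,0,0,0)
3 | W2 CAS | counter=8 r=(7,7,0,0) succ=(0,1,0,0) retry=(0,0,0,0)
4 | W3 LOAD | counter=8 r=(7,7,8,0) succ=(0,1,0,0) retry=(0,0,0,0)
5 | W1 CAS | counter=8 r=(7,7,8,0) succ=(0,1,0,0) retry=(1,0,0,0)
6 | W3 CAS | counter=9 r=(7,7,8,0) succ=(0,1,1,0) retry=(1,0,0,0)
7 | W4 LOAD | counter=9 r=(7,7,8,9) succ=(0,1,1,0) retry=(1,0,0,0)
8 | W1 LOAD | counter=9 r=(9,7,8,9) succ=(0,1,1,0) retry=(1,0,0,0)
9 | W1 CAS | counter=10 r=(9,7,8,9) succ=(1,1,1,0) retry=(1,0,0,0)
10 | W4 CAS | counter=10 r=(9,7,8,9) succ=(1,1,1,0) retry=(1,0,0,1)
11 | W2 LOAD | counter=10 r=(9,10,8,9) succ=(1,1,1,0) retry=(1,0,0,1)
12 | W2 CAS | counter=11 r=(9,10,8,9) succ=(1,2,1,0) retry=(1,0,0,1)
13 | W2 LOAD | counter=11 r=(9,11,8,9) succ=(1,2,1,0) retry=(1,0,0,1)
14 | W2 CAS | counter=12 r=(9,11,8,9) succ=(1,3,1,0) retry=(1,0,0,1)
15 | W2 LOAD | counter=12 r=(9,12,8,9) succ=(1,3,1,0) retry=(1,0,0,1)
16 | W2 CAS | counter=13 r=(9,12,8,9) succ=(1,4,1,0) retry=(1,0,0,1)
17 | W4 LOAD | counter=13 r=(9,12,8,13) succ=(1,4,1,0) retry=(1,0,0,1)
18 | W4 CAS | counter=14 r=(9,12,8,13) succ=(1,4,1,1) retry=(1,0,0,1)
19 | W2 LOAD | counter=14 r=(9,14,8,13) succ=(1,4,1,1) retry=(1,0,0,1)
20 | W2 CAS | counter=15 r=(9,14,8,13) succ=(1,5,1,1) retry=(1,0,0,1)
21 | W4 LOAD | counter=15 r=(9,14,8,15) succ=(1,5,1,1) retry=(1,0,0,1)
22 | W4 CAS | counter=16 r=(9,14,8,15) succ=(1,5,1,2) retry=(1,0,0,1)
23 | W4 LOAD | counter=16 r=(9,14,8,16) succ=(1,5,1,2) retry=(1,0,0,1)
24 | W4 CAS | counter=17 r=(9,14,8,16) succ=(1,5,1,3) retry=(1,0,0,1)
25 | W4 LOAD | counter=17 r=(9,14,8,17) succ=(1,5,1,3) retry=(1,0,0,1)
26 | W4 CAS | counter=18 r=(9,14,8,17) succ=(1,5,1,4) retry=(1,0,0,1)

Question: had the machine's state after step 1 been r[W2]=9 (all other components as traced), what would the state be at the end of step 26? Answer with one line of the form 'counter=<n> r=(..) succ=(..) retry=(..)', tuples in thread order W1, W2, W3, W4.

counter=17 r=(8,13,7,16) succ=(2,4,0,4) retry=(0,1,1,1)

state after step 1 := counter=7 r=(0,9,0,0) succ=(0,0,0,0) retry=(0,0,0,0)
2 | W1 LOAD | counter=7 r=(7,9,0,0) succ=(0,0,0,0) retry=(0,0,0,0)
3 | W2 CAS | counter=7 r=(7,9,0,0) succ=(0,0,0,0) retry=(0,1,0,0)
4 | W3 LOAD | counter=7 r=(7,9,7,0) succ=(0,0,0,0) retry=(0,1,0,0)
5 | W1 CAS | counter=8 r=(7,9,7,0) succ=(1,0,0,0) retry=(0,1,0,0)
6 | W3 CAS | counter=8 r=(7,9,7,0) succ=(1,0,0,0) retry=(0,1,1,0)
7 | W4 LOAD | counter=8 r=(7,9,7,8) succ=(1,0,0,0) retry=(0,1,1,0)
8 | W1 LOAD | counter=8 r=(8,9,7,8) succ=(1,0,0,0) retry=(0,1,1,0)
9 | W1 CAS | counter=9 r=(8,9,7,8) succ=(2,0,0,0) retry=(0,1,1,0)
10 | W4 CAS | counter=9 r=(8,9,7,8) succ=(2,0,0,0) retry=(0,1,1,1)
11 | W2 LOAD | counter=9 r=(8,9,7,8) succ=(2,0,0,0) retry=(0,1,1,1)
12 | W2 CAS | counter=10 r=(8,9,7,8) succ=(2,1,0,0) retry=(0,1,1,1)
13 | W2 LOAD | counter=10 r=(8,10,7,8) succ=(2,1,0,0) retry=(0,1,1,1)
14 | W2 CAS | counter=11 r=(8,10,7,8) succ=(2,2,0,0) retry=(0,1,1,1)
15 | W2 LOAD | counter=11 r=(8,11,7,8) succ=(2,2,0,0) retry=(0,1,1,1)
16 | W2 CAS | counter=12 r=(8,11,7,8) succ=(2,3,0,0) retry=(0,1,1,1)
17 | W4 LOAD | counter=12 r=(8,11,7,12) succ=(2,3,0,0) retry=(0,1,1,1)
18 | W4 CAS | counter=13 r=(8,11,7,12) succ=(2,3,0,1) retry=(0,1,1,1)
19 | W2 LOAD | counter=13 r=(8,13,7,12) succ=(2,3,0,1) retry=(0,1,1,1)
20 | W2 CAS | counter=14 r=(8,13,7,12) succ=(2,4,0,1) retry=(0,1,1,1)
21 | W4 LOAD | counter=14 r=(8,13,7,14) succ=(2,4,0,1) retry=(0,1,1,1)
22 | W4 CAS | counter=15 r=(8,13,7,14) succ=(2,4,0,2) retry=(0,1,1,1)
23 | W4 LOAD | counter=15 r=(8,13,7,15) succ=(2,4,0,2) retry=(0,1,1,1)
24 | W4 CAS | counter=16 r=(8,13,7,15) succ=(2,4,0,3) retry=(0,1,1,1)
25 | W4 LOAD | counter=16 r=(8,13,7,16) succ=(2,4,0,3) retry=(0,1,1,1)
26 | W4 CAS | counter=17 r=(8,13,7,16) succ=(2,4,0,4) retry=(0,1,1,1)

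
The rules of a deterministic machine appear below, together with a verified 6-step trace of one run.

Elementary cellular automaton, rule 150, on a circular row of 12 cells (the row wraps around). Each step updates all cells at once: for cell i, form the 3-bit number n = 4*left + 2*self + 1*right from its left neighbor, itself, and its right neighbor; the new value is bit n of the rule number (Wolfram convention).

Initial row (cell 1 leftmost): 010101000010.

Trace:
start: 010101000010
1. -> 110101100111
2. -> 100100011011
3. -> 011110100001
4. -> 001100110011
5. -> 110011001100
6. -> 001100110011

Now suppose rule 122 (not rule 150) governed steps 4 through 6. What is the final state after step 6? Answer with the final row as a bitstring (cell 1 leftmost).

(re-executing steps 4..6 under rule 122; state before step 4: 011110100001)
4. -> 110011010010
5. -> 111111101101
6. -> 000000111111

000000111111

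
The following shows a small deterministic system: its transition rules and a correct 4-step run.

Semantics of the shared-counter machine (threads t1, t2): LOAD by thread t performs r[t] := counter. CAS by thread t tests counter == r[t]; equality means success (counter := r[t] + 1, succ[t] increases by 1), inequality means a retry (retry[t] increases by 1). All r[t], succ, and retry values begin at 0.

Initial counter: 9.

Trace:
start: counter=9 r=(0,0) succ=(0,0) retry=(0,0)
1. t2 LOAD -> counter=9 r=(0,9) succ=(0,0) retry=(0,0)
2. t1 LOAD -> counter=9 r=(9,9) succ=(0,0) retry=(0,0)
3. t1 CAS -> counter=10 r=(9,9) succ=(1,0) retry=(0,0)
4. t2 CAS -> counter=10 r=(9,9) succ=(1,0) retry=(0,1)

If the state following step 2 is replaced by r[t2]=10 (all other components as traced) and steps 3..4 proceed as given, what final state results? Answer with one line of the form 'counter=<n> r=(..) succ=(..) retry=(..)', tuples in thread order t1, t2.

counter=11 r=(9,10) succ=(1,1) retry=(0,0)

state after step 2 := counter=9 r=(9,10) succ=(0,0) retry=(0,0)
3. t1 CAS -> counter=10 r=(9,10) succ=(1,0) retry=(0,0)
4. t2 CAS -> counter=11 r=(9,10) succ=(1,1) retry=(0,0)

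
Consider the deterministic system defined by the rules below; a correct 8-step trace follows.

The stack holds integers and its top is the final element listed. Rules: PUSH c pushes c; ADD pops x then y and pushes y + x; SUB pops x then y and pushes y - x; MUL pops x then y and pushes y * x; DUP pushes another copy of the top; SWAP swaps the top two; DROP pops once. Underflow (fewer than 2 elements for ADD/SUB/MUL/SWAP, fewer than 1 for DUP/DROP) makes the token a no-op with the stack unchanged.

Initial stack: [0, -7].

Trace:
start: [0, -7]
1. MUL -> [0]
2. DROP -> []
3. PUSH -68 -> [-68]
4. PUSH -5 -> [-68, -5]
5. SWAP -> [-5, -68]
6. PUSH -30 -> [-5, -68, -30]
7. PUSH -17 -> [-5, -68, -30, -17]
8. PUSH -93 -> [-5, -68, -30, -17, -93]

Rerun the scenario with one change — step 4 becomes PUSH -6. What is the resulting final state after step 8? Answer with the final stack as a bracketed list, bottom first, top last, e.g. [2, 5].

[-6, -68, -30, -17, -93]

(re-executing from step 4 with the substitution; state before step 4: [-68])
4. PUSH -6 -> [-68, -6]
5. SWAP -> [-6, -68]
6. PUSH -30 -> [-6, -68, -30]
7. PUSH -17 -> [-6, -68, -30, -17]
8. PUSH -93 -> [-6, -68, -30, -17, -93]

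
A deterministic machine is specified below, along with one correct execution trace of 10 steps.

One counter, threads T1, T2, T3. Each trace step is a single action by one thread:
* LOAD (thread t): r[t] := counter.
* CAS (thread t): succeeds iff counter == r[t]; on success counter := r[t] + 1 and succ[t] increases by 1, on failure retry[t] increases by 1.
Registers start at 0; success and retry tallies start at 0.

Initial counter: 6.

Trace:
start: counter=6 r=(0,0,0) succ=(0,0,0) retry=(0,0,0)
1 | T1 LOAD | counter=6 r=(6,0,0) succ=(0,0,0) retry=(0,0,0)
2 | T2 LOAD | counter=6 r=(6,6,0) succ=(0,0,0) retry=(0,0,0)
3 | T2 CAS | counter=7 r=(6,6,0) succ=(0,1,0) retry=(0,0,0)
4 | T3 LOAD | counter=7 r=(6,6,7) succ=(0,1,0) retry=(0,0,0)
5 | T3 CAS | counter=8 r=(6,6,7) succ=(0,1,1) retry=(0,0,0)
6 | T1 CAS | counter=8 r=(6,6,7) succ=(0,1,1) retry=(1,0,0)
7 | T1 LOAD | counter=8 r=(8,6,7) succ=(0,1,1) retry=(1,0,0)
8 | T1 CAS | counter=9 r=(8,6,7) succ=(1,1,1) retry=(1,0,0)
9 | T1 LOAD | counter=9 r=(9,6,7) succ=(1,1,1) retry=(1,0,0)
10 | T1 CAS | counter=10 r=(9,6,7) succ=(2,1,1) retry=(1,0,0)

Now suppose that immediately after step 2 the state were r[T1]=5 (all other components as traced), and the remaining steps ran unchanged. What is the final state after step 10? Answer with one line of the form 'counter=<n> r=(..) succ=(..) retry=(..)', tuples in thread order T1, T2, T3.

state after step 2 := counter=6 r=(5,6,0) succ=(0,0,0) retry=(0,0,0)
3 | T2 CAS | counter=7 r=(5,6,0) succ=(0,1,0) retry=(0,0,0)
4 | T3 LOAD | counter=7 r=(5,6,7) succ=(0,1,0) retry=(0,0,0)
5 | T3 CAS | counter=8 r=(5,6,7) succ=(0,1,1) retry=(0,0,0)
6 | T1 CAS | counter=8 r=(5,6,7) succ=(0,1,1) retry=(1,0,0)
7 | T1 LOAD | counter=8 r=(8,6,7) succ=(0,1,1) retry=(1,0,0)
8 | T1 CAS | counter=9 r=(8,6,7) succ=(1,1,1) retry=(1,0,0)
9 | T1 LOAD | counter=9 r=(9,6,7) succ=(1,1,1) retry=(1,0,0)
10 | T1 CAS | counter=10 r=(9,6,7) succ=(2,1,1) retry=(1,0,0)

counter=10 r=(9,6,7) succ=(2,1,1) retry=(1,0,0)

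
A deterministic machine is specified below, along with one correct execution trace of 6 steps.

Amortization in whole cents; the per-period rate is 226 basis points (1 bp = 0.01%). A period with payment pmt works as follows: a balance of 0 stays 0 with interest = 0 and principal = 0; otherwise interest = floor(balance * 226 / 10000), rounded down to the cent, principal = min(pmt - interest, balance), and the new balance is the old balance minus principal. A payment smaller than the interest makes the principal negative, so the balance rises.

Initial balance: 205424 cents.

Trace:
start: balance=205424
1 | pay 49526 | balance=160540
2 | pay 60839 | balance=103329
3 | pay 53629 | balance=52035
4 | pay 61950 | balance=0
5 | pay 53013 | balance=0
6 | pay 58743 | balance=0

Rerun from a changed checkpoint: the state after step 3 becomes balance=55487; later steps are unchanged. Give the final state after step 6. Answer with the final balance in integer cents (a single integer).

0

state after step 3 := balance=55487
4 | pay 61950 | balance=0
5 | pay 53013 | balance=0
6 | pay 58743 | balance=0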